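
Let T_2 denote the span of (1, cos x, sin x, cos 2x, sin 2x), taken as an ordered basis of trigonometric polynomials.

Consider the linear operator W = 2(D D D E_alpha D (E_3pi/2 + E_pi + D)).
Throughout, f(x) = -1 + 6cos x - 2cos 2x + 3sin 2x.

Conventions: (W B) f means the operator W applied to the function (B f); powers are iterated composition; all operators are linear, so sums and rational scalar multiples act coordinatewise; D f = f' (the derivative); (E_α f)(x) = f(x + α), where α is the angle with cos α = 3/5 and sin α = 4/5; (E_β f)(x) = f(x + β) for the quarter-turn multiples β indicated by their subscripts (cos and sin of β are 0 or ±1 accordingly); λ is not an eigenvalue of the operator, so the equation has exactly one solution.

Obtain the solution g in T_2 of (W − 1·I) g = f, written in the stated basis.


the result is g(x) = 1 - (66/37)cos x - (48/37)sin x + (638/15071)cos 2x - (541/15071)sin 2x

write g with unknown coordinates in the stated basis and equate coefficients in (W − 1·I) g = f
solving from the highest basis element down gives g = 1 - (66/37)cos x - (48/37)sin x + (638/15071)cos 2x - (541/15071)sin 2x
check: W g = (156/37)cos x - (48/37)sin x - (29504/15071)cos 2x + (44672/15071)sin 2x
so W g − 1·g = -1 + 6cos x - 2cos 2x + 3sin 2x = f ✓


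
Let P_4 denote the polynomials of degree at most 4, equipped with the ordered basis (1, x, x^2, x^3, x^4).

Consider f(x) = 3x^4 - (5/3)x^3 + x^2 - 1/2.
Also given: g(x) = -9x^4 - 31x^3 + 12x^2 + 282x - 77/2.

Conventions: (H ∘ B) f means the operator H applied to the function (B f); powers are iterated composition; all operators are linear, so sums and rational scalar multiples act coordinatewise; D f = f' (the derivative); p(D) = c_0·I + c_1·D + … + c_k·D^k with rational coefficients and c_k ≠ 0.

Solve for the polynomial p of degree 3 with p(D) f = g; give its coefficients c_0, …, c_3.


D^0 f = 3x^4 - (5/3)x^3 + x^2 - 1/2
D^1 f = 12x^3 - 5x^2 + 2x
D^2 f = 36x^2 - 10x + 2
D^3 f = 72x - 10
matching coefficients of g against c_0 f + c_1 Df + … from the top degree down determines the c_i
solution: c_0 = -3, c_1 = -3, c_2 = 0, c_3 = 4

p(D) = -3·I − 3·D + 4·D^3, i.e. c_0 = -3, c_1 = -3, c_2 = 0, c_3 = 4


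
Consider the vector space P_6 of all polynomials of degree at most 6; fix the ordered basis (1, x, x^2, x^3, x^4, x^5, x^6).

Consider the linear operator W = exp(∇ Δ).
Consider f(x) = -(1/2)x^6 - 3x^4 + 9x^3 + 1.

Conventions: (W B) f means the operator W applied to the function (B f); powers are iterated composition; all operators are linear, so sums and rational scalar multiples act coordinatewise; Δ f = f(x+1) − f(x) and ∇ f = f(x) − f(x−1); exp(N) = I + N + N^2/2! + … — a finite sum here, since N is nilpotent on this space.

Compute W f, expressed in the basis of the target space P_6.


order-1 term: -15x^4 - 51x^2 + 54x - 7
order-2 term: -90x^2 - 66
order-3 term: -60
the series for exp(∇ Δ) f terminates at order 3
exp(∇ Δ) f = -(1/2)x^6 - 18x^4 + 9x^3 - 141x^2 + 54x - 132

g(x) = -(1/2)x^6 - 18x^4 + 9x^3 - 141x^2 + 54x - 132


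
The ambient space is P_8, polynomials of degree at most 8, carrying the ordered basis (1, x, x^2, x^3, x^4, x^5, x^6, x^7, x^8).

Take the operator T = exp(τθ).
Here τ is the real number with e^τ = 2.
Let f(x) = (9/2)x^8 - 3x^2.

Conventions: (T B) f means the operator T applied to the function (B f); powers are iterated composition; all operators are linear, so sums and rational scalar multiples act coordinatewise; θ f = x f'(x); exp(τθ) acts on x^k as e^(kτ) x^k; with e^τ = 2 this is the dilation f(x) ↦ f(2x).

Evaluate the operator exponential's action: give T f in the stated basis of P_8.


exp(τθ) x^k = e^(kτ) x^k; with e^τ = 2 this sends x^k to 2^k x^k
x^2 ↦ 4 x^2
x^8 ↦ 256 x^8
applying this coordinatewise to f: exp(τθ) f = 1152x^8 - 12x^2

the image equals g(x) = 1152x^8 - 12x^2


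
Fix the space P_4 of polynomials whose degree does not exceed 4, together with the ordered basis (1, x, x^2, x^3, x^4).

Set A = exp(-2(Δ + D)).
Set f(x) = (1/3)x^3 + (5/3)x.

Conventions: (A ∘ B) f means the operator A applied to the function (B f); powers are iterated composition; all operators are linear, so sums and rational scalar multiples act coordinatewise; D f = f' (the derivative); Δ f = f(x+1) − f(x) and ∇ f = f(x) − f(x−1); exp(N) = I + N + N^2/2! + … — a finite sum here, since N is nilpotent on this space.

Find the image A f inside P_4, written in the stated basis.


g(x) = (1/3)x^3 - 4x^2 + (47/3)x - 62/3

order-1 term: -4x^2 - 2x - 22/3
order-2 term: 16x + 8
order-3 term: -64/3
the series for exp(-2(Δ + D)) f terminates at order 3
exp(-2(Δ + D)) f = (1/3)x^3 - 4x^2 + (47/3)x - 62/3


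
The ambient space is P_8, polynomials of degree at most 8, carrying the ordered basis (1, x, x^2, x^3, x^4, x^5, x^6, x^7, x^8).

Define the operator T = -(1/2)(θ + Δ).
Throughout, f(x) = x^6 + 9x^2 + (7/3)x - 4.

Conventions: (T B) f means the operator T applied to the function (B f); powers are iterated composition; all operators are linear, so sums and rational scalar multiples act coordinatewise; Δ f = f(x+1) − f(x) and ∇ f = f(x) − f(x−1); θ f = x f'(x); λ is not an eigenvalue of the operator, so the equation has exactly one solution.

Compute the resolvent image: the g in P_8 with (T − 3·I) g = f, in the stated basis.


write g with unknown coordinates in the stated basis and equate coefficients in (T − 3·I) g = f
solving from the highest basis element down gives g = -(1/6)x^6 + (1/11)x^5 + (9/44)x^4 + (53/297)x^3 - (1799/792)x^2 - (41/308)x + 167939/99792
check: T g = (1/2)x^6 + (3/11)x^5 + (27/44)x^4 + (53/99)x^3 + (577/264)x^2 + (1787/924)x + 34883/33264
so T g − 3·g = x^6 + 9x^2 + (7/3)x - 4 = f ✓

g(x) = -(1/6)x^6 + (1/11)x^5 + (9/44)x^4 + (53/297)x^3 - (1799/792)x^2 - (41/308)x + 167939/99792


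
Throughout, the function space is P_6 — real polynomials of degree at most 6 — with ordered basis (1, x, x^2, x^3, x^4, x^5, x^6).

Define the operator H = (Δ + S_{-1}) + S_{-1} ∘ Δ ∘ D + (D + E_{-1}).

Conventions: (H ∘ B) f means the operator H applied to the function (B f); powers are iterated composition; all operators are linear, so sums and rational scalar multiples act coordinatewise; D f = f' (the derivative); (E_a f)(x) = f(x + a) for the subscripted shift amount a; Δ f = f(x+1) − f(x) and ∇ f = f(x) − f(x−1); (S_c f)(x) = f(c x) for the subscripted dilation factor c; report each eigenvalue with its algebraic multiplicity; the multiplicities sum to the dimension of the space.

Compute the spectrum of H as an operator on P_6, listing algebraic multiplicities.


λ = 0 (multiplicity 3), λ = 2 (multiplicity 4)

image of 1: 2
image of x: 1
image of x^2: 2x^2 + 2x + 4
image of x^3: 3x^2 + 3
image of x^4: 2x^4 + 4x^3 + 24x^2 - 12x + 6
image of x^5: 5x^4 + 30x^2 - 10x + 5
image of x^6: 2x^6 + 6x^5 + 60x^4 - 60x^3 + 90x^2 - 30x + 8
the matrix is upper triangular; its diagonal is (2, 0, 2, 0, 2, 0, 2)
for a triangular matrix the eigenvalues are the diagonal entries, with algebraic multiplicity their repetition count


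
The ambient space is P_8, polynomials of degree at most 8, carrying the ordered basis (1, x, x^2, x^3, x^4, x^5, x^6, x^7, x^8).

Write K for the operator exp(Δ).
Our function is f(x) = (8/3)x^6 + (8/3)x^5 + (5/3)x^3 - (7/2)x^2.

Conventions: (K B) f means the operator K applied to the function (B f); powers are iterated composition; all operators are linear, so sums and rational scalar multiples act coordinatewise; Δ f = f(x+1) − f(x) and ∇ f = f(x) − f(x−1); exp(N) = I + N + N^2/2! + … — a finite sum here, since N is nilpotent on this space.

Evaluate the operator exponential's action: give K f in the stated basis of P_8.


order-1 term: 16x^5 + (160/3)x^4 + 80x^3 + (215/3)x^2 + (82/3)x + 7/2
order-2 term: 40x^4 + (560/3)x^3 + 360x^2 + (1015/3)x + 745/6
order-3 term: (160/3)x^3 + (800/3)x^2 + 480x + 925/3
order-4 term: 40x^2 + (520/3)x + 200
order-5 term: 16x + 128/3
order-6 term: 8/3
the series for exp(Δ) f terminates at order 6
exp(Δ) f = (8/3)x^6 + (56/3)x^5 + (280/3)x^4 + (965/3)x^3 + (4409/6)x^2 + 1035x + 2044/3

the result is g(x) = (8/3)x^6 + (56/3)x^5 + (280/3)x^4 + (965/3)x^3 + (4409/6)x^2 + 1035x + 2044/3


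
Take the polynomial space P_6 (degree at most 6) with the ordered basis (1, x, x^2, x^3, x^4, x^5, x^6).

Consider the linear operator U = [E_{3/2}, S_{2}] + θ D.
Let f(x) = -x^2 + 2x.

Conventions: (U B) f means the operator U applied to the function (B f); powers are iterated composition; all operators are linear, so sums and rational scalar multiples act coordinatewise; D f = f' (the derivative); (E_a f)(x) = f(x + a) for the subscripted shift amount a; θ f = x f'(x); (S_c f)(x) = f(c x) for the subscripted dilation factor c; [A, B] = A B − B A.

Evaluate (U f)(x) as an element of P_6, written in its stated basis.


S_{2} f = -4x^2 + 4x
E_{3/2} S_{2} f = -4x^2 - 8x - 3
E_{3/2} f = -x^2 - x + 3/4
S_{2} E_{3/2} f = -4x^2 - 2x + 3/4
[E_{3/2}, S_{2}] f = -6x - 15/4
D f = -2x + 2
θ D f = -2x
([E_{3/2}, S_{2}] + θ D) f = -8x - 15/4

g(x) = -8x - 15/4


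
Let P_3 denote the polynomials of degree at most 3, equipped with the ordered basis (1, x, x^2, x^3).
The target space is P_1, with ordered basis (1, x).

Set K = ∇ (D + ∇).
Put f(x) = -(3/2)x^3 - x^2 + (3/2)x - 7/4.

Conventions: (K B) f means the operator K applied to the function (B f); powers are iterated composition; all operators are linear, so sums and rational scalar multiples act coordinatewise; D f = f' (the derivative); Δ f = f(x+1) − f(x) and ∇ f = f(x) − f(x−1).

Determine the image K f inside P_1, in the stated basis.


D f = -(9/2)x^2 - 2x + 3/2
∇ f = -(9/2)x^2 + (5/2)x + 1
(D + ∇) f = -9x^2 + (1/2)x + 5/2
∇ (D + ∇) f = -18x + 19/2

g(x) = -18x + 19/2


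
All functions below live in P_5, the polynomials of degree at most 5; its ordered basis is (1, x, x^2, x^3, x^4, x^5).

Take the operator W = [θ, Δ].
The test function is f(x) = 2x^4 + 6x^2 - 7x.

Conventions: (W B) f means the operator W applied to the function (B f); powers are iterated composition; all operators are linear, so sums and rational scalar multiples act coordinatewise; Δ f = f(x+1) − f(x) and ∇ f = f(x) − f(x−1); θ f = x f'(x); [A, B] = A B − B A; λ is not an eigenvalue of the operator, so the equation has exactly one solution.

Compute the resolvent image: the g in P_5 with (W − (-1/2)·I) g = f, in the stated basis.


the image equals g(x) = 4x^4 + 32x^3 + 300x^2 + 1666x + 4756

write g with unknown coordinates in the stated basis and equate coefficients in (W − (-1/2)·I) g = f
solving from the highest basis element down gives g = 4x^4 + 32x^3 + 300x^2 + 1666x + 4756
check: W g = -16x^3 - 144x^2 - 840x - 2378
so W g − (-1/2)·g = 2x^4 + 6x^2 - 7x = f ✓


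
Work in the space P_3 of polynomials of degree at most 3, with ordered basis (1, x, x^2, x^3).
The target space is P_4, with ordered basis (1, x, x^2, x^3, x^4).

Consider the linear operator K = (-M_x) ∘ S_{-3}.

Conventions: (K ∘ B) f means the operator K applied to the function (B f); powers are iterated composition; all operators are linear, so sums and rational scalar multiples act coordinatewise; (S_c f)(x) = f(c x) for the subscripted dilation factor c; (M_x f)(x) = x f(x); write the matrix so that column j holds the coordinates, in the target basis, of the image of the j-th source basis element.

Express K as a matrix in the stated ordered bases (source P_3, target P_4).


image of 1: -x
image of x: 3x^2
image of x^2: -9x^3
image of x^3: 27x^4
each image's coordinates form column j of the matrix

the matrix is [[0, 0, 0, 0]; [-1, 0, 0, 0]; [0, 3, 0, 0]; [0, 0, -9, 0]; [0, 0, 0, 27]] (rows listed top to bottom)


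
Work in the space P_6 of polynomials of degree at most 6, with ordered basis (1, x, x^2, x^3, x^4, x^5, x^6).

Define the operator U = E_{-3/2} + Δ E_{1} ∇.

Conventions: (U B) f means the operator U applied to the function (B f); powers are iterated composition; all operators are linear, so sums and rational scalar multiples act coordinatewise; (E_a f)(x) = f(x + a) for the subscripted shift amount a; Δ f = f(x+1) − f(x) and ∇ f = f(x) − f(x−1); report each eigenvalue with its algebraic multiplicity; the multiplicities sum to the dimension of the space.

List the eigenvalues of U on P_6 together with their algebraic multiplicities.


image of 1: 1
image of x: x - 3/2
image of x^2: x^2 - 3x + 17/4
image of x^3: x^3 - (9/2)x^2 + (51/4)x + 21/8
image of x^4: x^4 - 6x^3 + (51/2)x^2 + (21/2)x + 305/16
image of x^5: x^5 - (15/2)x^4 + (85/2)x^3 + (105/4)x^2 + (1525/16)x + 717/32
image of x^6: x^6 - 9x^5 + (255/4)x^4 + (105/2)x^3 + (4575/16)x^2 + (2151/16)x + 4697/64
the matrix is upper triangular; its diagonal is (1, 1, 1, 1, 1, 1, 1)
for a triangular matrix the eigenvalues are the diagonal entries, with algebraic multiplicity their repetition count

λ = 1 (multiplicity 7)


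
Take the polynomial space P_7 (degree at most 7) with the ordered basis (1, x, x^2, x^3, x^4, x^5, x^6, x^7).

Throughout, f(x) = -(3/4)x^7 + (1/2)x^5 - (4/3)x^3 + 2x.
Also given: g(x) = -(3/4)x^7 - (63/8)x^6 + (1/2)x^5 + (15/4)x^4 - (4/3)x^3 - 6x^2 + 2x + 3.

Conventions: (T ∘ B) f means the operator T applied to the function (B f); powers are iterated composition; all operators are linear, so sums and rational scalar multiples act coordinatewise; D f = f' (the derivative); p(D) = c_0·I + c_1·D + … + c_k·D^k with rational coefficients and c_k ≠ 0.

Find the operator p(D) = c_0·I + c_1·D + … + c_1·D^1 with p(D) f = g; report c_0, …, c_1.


D^0 f = -(3/4)x^7 + (1/2)x^5 - (4/3)x^3 + 2x
D^1 f = -(21/4)x^6 + (5/2)x^4 - 4x^2 + 2
matching coefficients of g against c_0 f + c_1 Df + … from the top degree down determines the c_i
solution: c_0 = 1, c_1 = 3/2

p(D) = I + (3/2)·D, i.e. c_0 = 1, c_1 = 3/2


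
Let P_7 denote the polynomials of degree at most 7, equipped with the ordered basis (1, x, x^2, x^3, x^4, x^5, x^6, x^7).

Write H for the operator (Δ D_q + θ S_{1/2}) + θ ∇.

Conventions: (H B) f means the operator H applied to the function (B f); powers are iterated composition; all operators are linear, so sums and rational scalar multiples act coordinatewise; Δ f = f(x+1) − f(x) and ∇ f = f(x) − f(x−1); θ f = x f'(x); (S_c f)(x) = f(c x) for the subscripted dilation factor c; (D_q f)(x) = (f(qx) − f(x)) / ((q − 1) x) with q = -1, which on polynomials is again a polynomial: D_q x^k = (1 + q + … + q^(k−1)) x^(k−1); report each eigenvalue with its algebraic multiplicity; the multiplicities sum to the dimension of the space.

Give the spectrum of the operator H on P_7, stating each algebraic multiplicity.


image of 1: 0
image of x: (1/2)x
image of x^2: (1/2)x^2 + 2x
image of x^3: (3/8)x^3 + 6x^2 - x + 1
image of x^4: (1/4)x^4 + 12x^3 - 12x^2 + 4x
image of x^5: (5/32)x^5 + 20x^4 - 26x^3 + 26x^2 - x + 1
image of x^6: (3/32)x^6 + 30x^5 - 60x^4 + 60x^3 - 30x^2 + 6x
image of x^7: (7/128)x^7 + 42x^6 - 99x^5 + 155x^4 - 85x^3 + 57x^2 - x + 1
the matrix is upper triangular; its diagonal is (0, 1/2, 1/2, 3/8, 1/4, 5/32, 3/32, 7/128)
for a triangular matrix the eigenvalues are the diagonal entries, with algebraic multiplicity their repetition count

λ = 0 (multiplicity 1), λ = 7/128 (multiplicity 1), λ = 3/32 (multiplicity 1), λ = 5/32 (multiplicity 1), λ = 1/4 (multiplicity 1), λ = 3/8 (multiplicity 1), λ = 1/2 (multiplicity 2)


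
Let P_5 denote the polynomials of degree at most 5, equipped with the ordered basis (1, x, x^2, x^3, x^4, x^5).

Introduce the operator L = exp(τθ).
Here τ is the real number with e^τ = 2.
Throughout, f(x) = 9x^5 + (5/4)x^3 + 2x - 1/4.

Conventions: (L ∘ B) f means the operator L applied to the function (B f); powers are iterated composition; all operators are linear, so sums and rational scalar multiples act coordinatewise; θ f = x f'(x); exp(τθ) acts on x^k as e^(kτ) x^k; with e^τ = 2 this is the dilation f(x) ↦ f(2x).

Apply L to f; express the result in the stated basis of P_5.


exp(τθ) x^k = e^(kτ) x^k; with e^τ = 2 this sends x^k to 2^k x^k
x ↦ 2 x
x^3 ↦ 8 x^3
x^5 ↦ 32 x^5
applying this coordinatewise to f: exp(τθ) f = 288x^5 + 10x^3 + 4x - 1/4

the image equals g(x) = 288x^5 + 10x^3 + 4x - 1/4


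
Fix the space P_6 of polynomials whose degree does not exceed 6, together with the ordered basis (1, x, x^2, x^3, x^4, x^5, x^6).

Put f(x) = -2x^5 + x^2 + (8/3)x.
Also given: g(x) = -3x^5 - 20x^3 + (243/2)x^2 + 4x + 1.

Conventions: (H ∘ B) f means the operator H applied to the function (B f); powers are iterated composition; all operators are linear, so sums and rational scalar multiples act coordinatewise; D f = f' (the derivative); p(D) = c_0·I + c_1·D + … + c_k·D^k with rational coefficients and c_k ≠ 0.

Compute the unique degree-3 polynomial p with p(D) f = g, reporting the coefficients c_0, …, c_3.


D^0 f = -2x^5 + x^2 + (8/3)x
D^1 f = -10x^4 + 2x + 8/3
D^2 f = -40x^3 + 2
D^3 f = -120x^2
matching coefficients of g against c_0 f + c_1 Df + … from the top degree down determines the c_i
solution: c_0 = 3/2, c_1 = 0, c_2 = 1/2, c_3 = -1

c_0 = 3/2, c_1 = 0, c_2 = 1/2, c_3 = -1


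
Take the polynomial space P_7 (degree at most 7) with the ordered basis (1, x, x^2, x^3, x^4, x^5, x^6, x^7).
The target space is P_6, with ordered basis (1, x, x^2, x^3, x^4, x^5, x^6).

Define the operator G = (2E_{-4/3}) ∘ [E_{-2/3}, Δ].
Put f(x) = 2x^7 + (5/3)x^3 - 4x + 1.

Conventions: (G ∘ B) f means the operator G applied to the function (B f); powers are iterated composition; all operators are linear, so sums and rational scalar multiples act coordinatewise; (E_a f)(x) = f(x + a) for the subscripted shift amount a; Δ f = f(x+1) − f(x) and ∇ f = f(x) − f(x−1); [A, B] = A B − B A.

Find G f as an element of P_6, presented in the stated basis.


g(x) = 0

Δ f = 14x^6 + 42x^5 + 70x^4 + 70x^3 + 47x^2 + 19x - 1/3
E_{-2/3} Δ f = 14x^6 - 14x^5 + (70/3)x^4 - (350/27)x^3 + (289/27)x^2 - (233/81)x - 2425/729
E_{-2/3} f = 2x^7 - (28/3)x^6 + (56/3)x^5 - (560/27)x^4 + (1255/81)x^3 - (718/81)x^2 - (400/729)x + 6683/2187
Δ E_{-2/3} f = 14x^6 - 14x^5 + (70/3)x^4 - (350/27)x^3 + (289/27)x^2 - (233/81)x - 2425/729
[E_{-2/3}, Δ] f = 0
E_{-4/3} [E_{-2/3}, Δ] f = 0
(2E_{-4/3}) [E_{-2/3}, Δ] f = 0


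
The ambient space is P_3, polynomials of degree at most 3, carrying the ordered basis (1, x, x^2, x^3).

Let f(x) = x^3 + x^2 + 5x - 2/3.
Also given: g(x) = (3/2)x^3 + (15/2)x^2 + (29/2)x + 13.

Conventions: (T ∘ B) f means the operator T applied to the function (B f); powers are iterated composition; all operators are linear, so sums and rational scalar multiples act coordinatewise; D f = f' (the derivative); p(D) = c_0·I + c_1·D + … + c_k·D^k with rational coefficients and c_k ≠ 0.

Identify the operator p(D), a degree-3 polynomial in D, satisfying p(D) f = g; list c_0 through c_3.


p(D) = (3/2)·I + 2·D + (1/2)·D^2 + (1/2)·D^3, i.e. c_0 = 3/2, c_1 = 2, c_2 = 1/2, c_3 = 1/2

D^0 f = x^3 + x^2 + 5x - 2/3
D^1 f = 3x^2 + 2x + 5
D^2 f = 6x + 2
D^3 f = 6
matching coefficients of g against c_0 f + c_1 Df + … from the top degree down determines the c_i
solution: c_0 = 3/2, c_1 = 2, c_2 = 1/2, c_3 = 1/2


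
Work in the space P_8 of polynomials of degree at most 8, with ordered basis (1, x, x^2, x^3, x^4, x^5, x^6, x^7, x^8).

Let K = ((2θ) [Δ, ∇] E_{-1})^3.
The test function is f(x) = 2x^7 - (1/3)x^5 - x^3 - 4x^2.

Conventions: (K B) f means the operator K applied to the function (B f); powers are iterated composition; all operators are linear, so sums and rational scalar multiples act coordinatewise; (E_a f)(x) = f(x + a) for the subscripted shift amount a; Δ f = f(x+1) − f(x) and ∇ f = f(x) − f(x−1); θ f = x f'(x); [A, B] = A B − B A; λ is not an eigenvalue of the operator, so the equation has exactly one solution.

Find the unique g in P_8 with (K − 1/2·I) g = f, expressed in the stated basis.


write g with unknown coordinates in the stated basis and equate coefficients in (K − 1/2·I) g = f
solving from the highest basis element down gives g = -4x^7 + (2/3)x^5 + 2x^3 + 8x^2
check: K g = 0
so K g − 1/2·g = 2x^7 - (1/3)x^5 - x^3 - 4x^2 = f ✓

the result is g(x) = -4x^7 + (2/3)x^5 + 2x^3 + 8x^2


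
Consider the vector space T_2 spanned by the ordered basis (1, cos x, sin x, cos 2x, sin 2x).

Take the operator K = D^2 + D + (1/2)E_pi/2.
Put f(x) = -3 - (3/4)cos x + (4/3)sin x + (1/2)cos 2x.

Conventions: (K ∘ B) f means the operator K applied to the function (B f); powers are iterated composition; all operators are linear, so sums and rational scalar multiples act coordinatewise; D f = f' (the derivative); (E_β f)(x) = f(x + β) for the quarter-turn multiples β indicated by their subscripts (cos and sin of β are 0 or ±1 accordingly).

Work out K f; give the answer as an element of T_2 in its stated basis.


D f = (4/3)cos x + (3/4)sin x - sin 2x
D D f = (3/4)cos x - (4/3)sin x - 2cos 2x
D f = (4/3)cos x + (3/4)sin x - sin 2x
E_pi/2 f = -3 + (4/3)cos x + (3/4)sin x - (1/2)cos 2x
((1/2)E_pi/2) f = -3/2 + (2/3)cos x + (3/8)sin x - (1/4)cos 2x
(D^2 + D + (1/2)E_pi/2) f = -3/2 + (11/4)cos x - (5/24)sin x - (9/4)cos 2x - sin 2x

g(x) = -3/2 + (11/4)cos x - (5/24)sin x - (9/4)cos 2x - sin 2x


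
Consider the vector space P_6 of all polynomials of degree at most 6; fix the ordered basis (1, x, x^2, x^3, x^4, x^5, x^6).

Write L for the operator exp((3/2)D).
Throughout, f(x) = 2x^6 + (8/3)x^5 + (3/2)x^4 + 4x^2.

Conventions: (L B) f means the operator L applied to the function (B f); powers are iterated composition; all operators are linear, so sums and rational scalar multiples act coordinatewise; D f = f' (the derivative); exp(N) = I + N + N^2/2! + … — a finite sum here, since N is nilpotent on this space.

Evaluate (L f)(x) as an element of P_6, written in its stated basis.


order-1 term: 18x^5 + 20x^4 + 9x^3 + 12x
order-2 term: (135/2)x^4 + 60x^3 + (81/4)x^2 + 9
order-3 term: 135x^3 + 90x^2 + (81/4)x
order-4 term: (1215/8)x^2 + (135/2)x + 243/32
order-5 term: (729/8)x + 81/4
order-6 term: 729/32
the series for exp((3/2)D) f terminates at order 6
exp((3/2)D) f = 2x^6 + (62/3)x^5 + 89x^4 + 204x^3 + (2129/8)x^2 + (1527/8)x + 477/8

the image equals g(x) = 2x^6 + (62/3)x^5 + 89x^4 + 204x^3 + (2129/8)x^2 + (1527/8)x + 477/8


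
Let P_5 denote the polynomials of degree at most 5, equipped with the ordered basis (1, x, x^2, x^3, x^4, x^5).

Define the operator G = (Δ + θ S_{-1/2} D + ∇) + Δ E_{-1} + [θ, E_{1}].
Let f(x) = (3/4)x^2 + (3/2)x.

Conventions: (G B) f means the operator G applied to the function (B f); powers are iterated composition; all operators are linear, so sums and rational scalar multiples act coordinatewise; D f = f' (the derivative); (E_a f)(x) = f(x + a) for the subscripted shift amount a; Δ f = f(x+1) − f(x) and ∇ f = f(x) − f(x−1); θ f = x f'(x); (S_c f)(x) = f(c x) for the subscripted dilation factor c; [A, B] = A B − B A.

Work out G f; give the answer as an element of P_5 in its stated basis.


Δ f = (3/2)x + 9/4
D f = (3/2)x + 3/2
S_{-1/2} D f = -(3/4)x + 3/2
θ S_{-1/2} D f = -(3/4)x
∇ f = (3/2)x + 3/4
(Δ + θ S_{-1/2} D + ∇) f = (9/4)x + 3
E_{-1} f = (3/4)x^2 - 3/4
Δ E_{-1} f = (3/2)x + 3/4
E_{1} f = (3/4)x^2 + 3x + 9/4
θ E_{1} f = (3/2)x^2 + 3x
θ f = (3/2)x^2 + (3/2)x
E_{1} θ f = (3/2)x^2 + (9/2)x + 3
[θ, E_{1}] f = -(3/2)x - 3
((Δ + θ S_{-1/2} D + ∇) + Δ E_{-1} + [θ, E_{1}]) f = (9/4)x + 3/4

g(x) = (9/4)x + 3/4


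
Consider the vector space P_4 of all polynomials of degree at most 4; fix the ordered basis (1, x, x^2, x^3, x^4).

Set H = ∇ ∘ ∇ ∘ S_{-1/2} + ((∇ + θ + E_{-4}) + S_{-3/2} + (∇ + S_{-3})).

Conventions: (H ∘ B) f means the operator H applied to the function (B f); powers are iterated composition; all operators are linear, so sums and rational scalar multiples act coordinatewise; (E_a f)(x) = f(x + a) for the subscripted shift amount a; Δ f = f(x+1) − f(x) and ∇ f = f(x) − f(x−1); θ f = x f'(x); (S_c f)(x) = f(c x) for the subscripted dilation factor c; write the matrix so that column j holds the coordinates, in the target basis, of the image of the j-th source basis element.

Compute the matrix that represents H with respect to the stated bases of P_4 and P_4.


the matrix is [[3, -2, 29/2, -245/4, 2039/8]; [0, -5/2, -4, 165/4, -499/2]; [0, 0, 57/4, -6, 339/4]; [0, 0, 0, -211/8, -8]; [0, 0, 0, 0, 1457/16]] (rows listed top to bottom)

image of 1: 3
image of x: -(5/2)x - 2
image of x^2: (57/4)x^2 - 4x + 29/2
image of x^3: -(211/8)x^3 - 6x^2 + (165/4)x - 245/4
image of x^4: (1457/16)x^4 - 8x^3 + (339/4)x^2 - (499/2)x + 2039/8
each image's coordinates form column j of the matrix


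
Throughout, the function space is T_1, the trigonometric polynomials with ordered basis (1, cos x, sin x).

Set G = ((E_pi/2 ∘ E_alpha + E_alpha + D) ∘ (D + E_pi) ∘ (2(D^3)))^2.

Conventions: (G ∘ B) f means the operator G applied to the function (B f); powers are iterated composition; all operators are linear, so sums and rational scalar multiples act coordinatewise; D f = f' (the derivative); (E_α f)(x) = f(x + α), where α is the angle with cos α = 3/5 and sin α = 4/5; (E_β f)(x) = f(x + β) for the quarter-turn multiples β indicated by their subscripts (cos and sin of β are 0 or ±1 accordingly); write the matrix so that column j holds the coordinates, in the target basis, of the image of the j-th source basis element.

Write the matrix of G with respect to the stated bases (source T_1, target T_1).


image of 1: 0
image of cos x: (192/25)cos x + (1144/25)sin x
image of sin x: -(1144/25)cos x + (192/25)sin x
each image's coordinates form column j of the matrix

the matrix is [[0, 0, 0]; [0, 192/25, -1144/25]; [0, 1144/25, 192/25]] (rows listed top to bottom)


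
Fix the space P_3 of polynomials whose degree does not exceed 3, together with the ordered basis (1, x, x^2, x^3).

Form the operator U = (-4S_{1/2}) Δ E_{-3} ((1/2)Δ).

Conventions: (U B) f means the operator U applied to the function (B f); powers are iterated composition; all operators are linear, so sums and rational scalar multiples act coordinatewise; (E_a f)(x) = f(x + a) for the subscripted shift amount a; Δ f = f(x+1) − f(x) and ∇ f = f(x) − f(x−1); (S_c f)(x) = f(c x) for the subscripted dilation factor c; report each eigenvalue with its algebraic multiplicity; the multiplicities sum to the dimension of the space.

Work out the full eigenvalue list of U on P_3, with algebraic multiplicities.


image of 1: 0
image of x: 0
image of x^2: -4
image of x^3: -6x + 24
the matrix is upper triangular; its diagonal is (0, 0, 0, 0)
for a triangular matrix the eigenvalues are the diagonal entries, with algebraic multiplicity their repetition count

λ = 0 (multiplicity 4)


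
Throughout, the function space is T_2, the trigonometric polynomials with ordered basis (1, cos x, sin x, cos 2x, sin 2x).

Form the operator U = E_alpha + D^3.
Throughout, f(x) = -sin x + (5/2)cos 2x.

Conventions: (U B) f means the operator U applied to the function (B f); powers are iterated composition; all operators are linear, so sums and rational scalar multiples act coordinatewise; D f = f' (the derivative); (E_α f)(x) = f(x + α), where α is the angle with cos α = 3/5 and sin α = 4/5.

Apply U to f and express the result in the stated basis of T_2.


the image equals g(x) = (1/5)cos x - (3/5)sin x - (7/10)cos 2x + (88/5)sin 2x

E_alpha f = -(4/5)cos x - (3/5)sin x - (7/10)cos 2x - (12/5)sin 2x
D f = -cos x - 5sin 2x
D D f = sin x - 10cos 2x
D D D f = cos x + 20sin 2x
(E_alpha + D^3) f = (1/5)cos x - (3/5)sin x - (7/10)cos 2x + (88/5)sin 2x


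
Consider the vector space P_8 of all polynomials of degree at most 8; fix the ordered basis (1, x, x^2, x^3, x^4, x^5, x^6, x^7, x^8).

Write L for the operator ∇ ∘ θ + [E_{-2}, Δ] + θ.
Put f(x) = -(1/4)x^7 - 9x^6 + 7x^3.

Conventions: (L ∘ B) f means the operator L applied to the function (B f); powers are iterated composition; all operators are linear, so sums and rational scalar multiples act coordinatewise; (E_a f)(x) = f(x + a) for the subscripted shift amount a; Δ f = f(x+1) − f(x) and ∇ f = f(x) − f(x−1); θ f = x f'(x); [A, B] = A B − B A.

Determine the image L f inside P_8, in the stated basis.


θ f = -(7/4)x^7 - 54x^6 + 21x^3
∇ θ f = -(49/4)x^6 - (1149/4)x^5 + (2995/4)x^4 - (4075/4)x^3 + (3345/4)x^2 - (1499/4)x + 293/4
Δ f = -(7/4)x^6 - (237/4)x^5 - (575/4)x^4 - (755/4)x^3 - (477/4)x^2 - (139/4)x - 9/4
E_{-2} Δ f = -(7/4)x^6 - (153/4)x^5 + (1375/4)x^4 - (4515/4)x^3 + (7533/4)x^2 - (6507/4)x + 2337/4
E_{-2} f = -(1/4)x^7 - (11/2)x^6 + 87x^5 - 470x^4 + 1307x^3 - 2034x^2 + 1700x - 600
Δ E_{-2} f = -(7/4)x^6 - (153/4)x^5 + (1375/4)x^4 - (4515/4)x^3 + (7533/4)x^2 - (6507/4)x + 2337/4
[E_{-2}, Δ] f = 0
θ f = -(7/4)x^7 - 54x^6 + 21x^3
(∇ ∘ θ + [E_{-2}, Δ] + θ) f = -(7/4)x^7 - (265/4)x^6 - (1149/4)x^5 + (2995/4)x^4 - (3991/4)x^3 + (3345/4)x^2 - (1499/4)x + 293/4

g(x) = -(7/4)x^7 - (265/4)x^6 - (1149/4)x^5 + (2995/4)x^4 - (3991/4)x^3 + (3345/4)x^2 - (1499/4)x + 293/4


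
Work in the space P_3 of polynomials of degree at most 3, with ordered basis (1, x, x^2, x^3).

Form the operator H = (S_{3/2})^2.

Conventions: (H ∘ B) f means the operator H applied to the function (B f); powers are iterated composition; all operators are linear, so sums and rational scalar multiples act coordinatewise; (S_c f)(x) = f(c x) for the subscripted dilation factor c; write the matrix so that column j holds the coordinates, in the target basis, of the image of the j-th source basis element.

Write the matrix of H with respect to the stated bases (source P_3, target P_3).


image of 1: 1
image of x: (9/4)x
image of x^2: (81/16)x^2
image of x^3: (729/64)x^3
each image's coordinates form column j of the matrix

the matrix is [[1, 0, 0, 0]; [0, 9/4, 0, 0]; [0, 0, 81/16, 0]; [0, 0, 0, 729/64]] (rows listed top to bottom)


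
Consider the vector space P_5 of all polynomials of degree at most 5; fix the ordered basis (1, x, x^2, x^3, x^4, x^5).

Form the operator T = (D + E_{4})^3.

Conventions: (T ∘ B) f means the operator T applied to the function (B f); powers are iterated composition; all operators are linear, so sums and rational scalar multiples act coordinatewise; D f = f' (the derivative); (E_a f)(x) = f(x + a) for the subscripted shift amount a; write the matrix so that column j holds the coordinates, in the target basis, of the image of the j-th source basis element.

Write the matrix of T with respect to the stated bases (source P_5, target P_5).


image of 1: 1
image of x: x + 15
image of x^2: x^2 + 30x + 198
image of x^3: x^3 + 45x^2 + 594x + 2382
image of x^4: x^4 + 60x^3 + 1188x^2 + 9528x + 27456
image of x^5: x^5 + 75x^4 + 1980x^3 + 23820x^2 + 137280x + 314112
each image's coordinates form column j of the matrix

the matrix is [[1, 15, 198, 2382, 27456, 314112]; [0, 1, 30, 594, 9528, 137280]; [0, 0, 1, 45, 1188, 23820]; [0, 0, 0, 1, 60, 1980]; [0, 0, 0, 0, 1, 75]; [0, 0, 0, 0, 0, 1]] (rows listed top to bottom)


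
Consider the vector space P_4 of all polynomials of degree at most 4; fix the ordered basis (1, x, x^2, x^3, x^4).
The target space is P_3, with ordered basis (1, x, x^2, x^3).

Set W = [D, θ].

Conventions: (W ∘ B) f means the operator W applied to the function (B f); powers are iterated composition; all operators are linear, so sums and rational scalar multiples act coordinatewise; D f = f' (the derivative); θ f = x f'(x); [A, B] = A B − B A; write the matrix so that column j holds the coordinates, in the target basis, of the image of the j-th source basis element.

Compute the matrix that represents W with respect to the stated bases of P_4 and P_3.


the matrix is [[0, 1, 0, 0, 0]; [0, 0, 2, 0, 0]; [0, 0, 0, 3, 0]; [0, 0, 0, 0, 4]] (rows listed top to bottom)

image of 1: 0
image of x: 1
image of x^2: 2x
image of x^3: 3x^2
image of x^4: 4x^3
each image's coordinates form column j of the matrix


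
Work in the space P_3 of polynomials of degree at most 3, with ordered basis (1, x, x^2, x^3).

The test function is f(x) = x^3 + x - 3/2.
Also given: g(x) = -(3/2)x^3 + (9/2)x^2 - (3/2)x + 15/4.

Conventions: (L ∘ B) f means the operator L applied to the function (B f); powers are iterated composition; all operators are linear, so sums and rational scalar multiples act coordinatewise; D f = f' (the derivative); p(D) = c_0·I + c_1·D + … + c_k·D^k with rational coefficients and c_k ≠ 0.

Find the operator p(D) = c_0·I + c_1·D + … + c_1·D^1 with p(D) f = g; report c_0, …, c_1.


D^0 f = x^3 + x - 3/2
D^1 f = 3x^2 + 1
matching coefficients of g against c_0 f + c_1 Df + … from the top degree down determines the c_i
solution: c_0 = -3/2, c_1 = 3/2

p(D) = -(3/2)·I + (3/2)·D, i.e. c_0 = -3/2, c_1 = 3/2


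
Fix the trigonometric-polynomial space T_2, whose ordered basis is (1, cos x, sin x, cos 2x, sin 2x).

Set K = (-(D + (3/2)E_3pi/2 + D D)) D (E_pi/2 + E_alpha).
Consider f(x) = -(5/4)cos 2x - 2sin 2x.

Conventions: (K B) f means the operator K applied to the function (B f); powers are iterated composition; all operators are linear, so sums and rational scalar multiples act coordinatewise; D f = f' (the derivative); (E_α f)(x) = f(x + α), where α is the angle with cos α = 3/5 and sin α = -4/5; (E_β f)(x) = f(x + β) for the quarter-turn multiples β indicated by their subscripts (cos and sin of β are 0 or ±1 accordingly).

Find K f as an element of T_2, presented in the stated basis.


E_pi/2 f = (5/4)cos 2x + 2sin 2x
E_alpha f = (227/100)cos 2x - (16/25)sin 2x
(E_pi/2 + E_alpha) f = (88/25)cos 2x + (34/25)sin 2x
D (E_pi/2 + E_alpha) f = (68/25)cos 2x - (176/25)sin 2x
D (D (E_pi/2 + E_alpha)) f = -(352/25)cos 2x - (136/25)sin 2x
E_3pi/2 (D (E_pi/2 + E_alpha)) f = -(68/25)cos 2x + (176/25)sin 2x
((3/2)E_3pi/2) (D (E_pi/2 + E_alpha)) f = -(102/25)cos 2x + (264/25)sin 2x
D (D (E_pi/2 + E_alpha)) f = -(352/25)cos 2x - (136/25)sin 2x
D D (D (E_pi/2 + E_alpha)) f = -(272/25)cos 2x + (704/25)sin 2x
(D + (3/2)E_3pi/2 + D D) (D (E_pi/2 + E_alpha)) f = -(726/25)cos 2x + (832/25)sin 2x
(-(D + (3/2)E_3pi/2 + D D)) (D (E_pi/2 + E_alpha)) f = (726/25)cos 2x - (832/25)sin 2x

the image equals g(x) = (726/25)cos 2x - (832/25)sin 2x


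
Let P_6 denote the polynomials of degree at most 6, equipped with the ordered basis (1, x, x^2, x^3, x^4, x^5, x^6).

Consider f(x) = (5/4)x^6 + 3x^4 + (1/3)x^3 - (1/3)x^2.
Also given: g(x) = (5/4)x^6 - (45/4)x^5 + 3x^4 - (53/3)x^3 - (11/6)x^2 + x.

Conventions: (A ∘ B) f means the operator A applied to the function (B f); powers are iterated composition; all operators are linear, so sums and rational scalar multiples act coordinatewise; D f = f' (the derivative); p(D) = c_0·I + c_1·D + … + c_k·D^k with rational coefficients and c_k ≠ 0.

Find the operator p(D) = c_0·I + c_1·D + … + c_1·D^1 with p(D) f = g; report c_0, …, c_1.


c_0 = 1, c_1 = -3/2

D^0 f = (5/4)x^6 + 3x^4 + (1/3)x^3 - (1/3)x^2
D^1 f = (15/2)x^5 + 12x^3 + x^2 - (2/3)x
matching coefficients of g against c_0 f + c_1 Df + … from the top degree down determines the c_i
solution: c_0 = 1, c_1 = -3/2


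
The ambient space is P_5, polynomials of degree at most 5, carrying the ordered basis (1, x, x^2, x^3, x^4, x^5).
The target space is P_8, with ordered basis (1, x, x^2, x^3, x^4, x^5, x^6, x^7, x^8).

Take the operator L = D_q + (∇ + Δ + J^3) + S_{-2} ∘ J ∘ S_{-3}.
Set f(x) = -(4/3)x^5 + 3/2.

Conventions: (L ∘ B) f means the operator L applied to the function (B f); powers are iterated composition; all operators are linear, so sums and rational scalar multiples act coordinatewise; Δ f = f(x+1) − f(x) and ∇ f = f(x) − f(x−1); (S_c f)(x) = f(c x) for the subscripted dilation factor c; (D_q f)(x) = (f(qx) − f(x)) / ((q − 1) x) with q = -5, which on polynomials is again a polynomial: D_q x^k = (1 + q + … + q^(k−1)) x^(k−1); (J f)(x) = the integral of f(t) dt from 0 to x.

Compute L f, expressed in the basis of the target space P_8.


g(x) = -(1/252)x^8 + 3456x^6 - 708x^4 + (1/4)x^3 - (80/3)x^2 - 3x - 8/3

D_q f = -(2084/3)x^4
∇ f = -(20/3)x^4 + (40/3)x^3 - (40/3)x^2 + (20/3)x - 4/3
Δ f = -(20/3)x^4 - (40/3)x^3 - (40/3)x^2 - (20/3)x - 4/3
J f = -(2/9)x^6 + (3/2)x
J J f = -(2/63)x^7 + (3/4)x^2
J J J f = -(1/252)x^8 + (1/4)x^3
(∇ + Δ + J^3) f = -(1/252)x^8 - (40/3)x^4 + (1/4)x^3 - (80/3)x^2 - 8/3
S_{-3} f = 324x^5 + 3/2
J S_{-3} f = 54x^6 + (3/2)x
S_{-2} J S_{-3} f = 3456x^6 - 3x
(D_q + (∇ + Δ + J^3) + S_{-2} ∘ J ∘ S_{-3}) f = -(1/252)x^8 + 3456x^6 - 708x^4 + (1/4)x^3 - (80/3)x^2 - 3x - 8/3


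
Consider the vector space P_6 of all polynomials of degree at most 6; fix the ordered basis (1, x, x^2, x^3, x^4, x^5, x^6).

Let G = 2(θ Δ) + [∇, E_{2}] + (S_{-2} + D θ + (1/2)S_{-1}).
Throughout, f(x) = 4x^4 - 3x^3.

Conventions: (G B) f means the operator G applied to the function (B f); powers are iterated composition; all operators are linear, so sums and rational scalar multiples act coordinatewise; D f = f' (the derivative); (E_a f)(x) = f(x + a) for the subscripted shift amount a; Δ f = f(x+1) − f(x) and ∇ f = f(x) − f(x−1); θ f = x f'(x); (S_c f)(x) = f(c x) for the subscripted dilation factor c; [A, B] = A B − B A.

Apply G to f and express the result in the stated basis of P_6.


Δ f = 16x^3 + 15x^2 + 7x + 1
θ Δ f = 48x^3 + 30x^2 + 7x
(2(θ Δ)) f = 96x^3 + 60x^2 + 14x
E_{2} f = 4x^4 + 29x^3 + 78x^2 + 92x + 40
∇ E_{2} f = 16x^3 + 63x^2 + 85x + 39
∇ f = 16x^3 - 33x^2 + 25x - 7
E_{2} ∇ f = 16x^3 + 63x^2 + 85x + 39
[∇, E_{2}] f = 0
S_{-2} f = 64x^4 + 24x^3
θ f = 16x^4 - 9x^3
D θ f = 64x^3 - 27x^2
S_{-1} f = 4x^4 + 3x^3
((1/2)S_{-1}) f = 2x^4 + (3/2)x^3
(S_{-2} + D θ + (1/2)S_{-1}) f = 66x^4 + (179/2)x^3 - 27x^2
(2(θ Δ) + [∇, E_{2}] + (S_{-2} + D θ + (1/2)S_{-1})) f = 66x^4 + (371/2)x^3 + 33x^2 + 14x

g(x) = 66x^4 + (371/2)x^3 + 33x^2 + 14x


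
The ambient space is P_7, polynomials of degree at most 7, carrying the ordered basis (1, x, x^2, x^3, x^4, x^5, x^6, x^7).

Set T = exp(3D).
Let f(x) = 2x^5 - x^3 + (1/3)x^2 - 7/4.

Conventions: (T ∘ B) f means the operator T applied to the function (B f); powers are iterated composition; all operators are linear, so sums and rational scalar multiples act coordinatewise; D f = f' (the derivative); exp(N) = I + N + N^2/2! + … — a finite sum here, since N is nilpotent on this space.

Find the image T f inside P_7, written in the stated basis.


order-1 term: 30x^4 - 9x^2 + 2x
order-2 term: 180x^3 - 27x + 3
order-3 term: 540x^2 - 27
order-4 term: 810x
order-5 term: 486
the series for exp(3D) f terminates at order 5
exp(3D) f = 2x^5 + 30x^4 + 179x^3 + (1594/3)x^2 + 785x + 1841/4

g(x) = 2x^5 + 30x^4 + 179x^3 + (1594/3)x^2 + 785x + 1841/4


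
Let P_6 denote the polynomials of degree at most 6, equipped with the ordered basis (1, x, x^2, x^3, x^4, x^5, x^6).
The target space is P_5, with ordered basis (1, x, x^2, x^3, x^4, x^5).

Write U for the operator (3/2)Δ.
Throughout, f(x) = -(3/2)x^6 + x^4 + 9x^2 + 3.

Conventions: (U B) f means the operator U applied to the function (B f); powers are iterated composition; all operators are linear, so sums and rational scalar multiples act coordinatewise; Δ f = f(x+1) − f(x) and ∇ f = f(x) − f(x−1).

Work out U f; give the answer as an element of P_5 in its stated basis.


Δ f = -9x^5 - (45/2)x^4 - 26x^3 - (33/2)x^2 + 13x + 17/2
((3/2)Δ) f = -(27/2)x^5 - (135/4)x^4 - 39x^3 - (99/4)x^2 + (39/2)x + 51/4

the image equals g(x) = -(27/2)x^5 - (135/4)x^4 - 39x^3 - (99/4)x^2 + (39/2)x + 51/4


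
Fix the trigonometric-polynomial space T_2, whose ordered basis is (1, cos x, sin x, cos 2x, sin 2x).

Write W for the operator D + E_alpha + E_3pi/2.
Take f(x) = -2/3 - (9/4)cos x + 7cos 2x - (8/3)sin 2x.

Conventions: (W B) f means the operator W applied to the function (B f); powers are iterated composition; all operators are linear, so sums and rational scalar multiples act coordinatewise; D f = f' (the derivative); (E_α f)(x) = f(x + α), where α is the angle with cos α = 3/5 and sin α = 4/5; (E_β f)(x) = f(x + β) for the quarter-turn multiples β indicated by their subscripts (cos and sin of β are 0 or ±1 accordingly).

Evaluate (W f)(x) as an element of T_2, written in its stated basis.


the result is g(x) = -4/3 - (27/20)cos x + (9/5)sin x - (1264/75)cos 2x - (1298/75)sin 2x

D f = (9/4)sin x - (16/3)cos 2x - 14sin 2x
E_alpha f = -2/3 - (27/20)cos x + (9/5)sin x - (113/25)cos 2x - (448/75)sin 2x
E_3pi/2 f = -2/3 - (9/4)sin x - 7cos 2x + (8/3)sin 2x
(D + E_alpha + E_3pi/2) f = -4/3 - (27/20)cos x + (9/5)sin x - (1264/75)cos 2x - (1298/75)sin 2x
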